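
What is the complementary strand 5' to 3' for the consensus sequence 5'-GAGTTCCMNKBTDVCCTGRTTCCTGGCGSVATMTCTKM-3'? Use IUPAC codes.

Standard pairs A↔T, G↔C; ambiguity codes pair R↔Y, M↔K, S↔S, B↔V, D↔H, N↔N. Complement (CTCAAGGKNMVAHBGGACYAAGGACCGCSBTAKAGAMK), then reverse for 5'→3'.

5'-KMAGAKATBSCGCCAGGAAYCAGGBHAVMNKGGAACTC-3'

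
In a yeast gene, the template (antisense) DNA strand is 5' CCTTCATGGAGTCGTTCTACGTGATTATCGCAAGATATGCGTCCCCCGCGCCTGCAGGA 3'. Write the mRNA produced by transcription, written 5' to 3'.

The mRNA has the sequence of the coding strand (reverse complement of the template) with T→U. Reverse complement of CCTTCATGGAGTCGTTCTACGTGATTATCGCAAGATATGCGTCCCCCGCGCCTGCAGGA is TCCTGCAGGCGCGGGGGACGCATATCTTGCGATAATCACGTAGAACGACTCCATGAAGG; then T→U.

5'-UCCUGCAGGCGCGGGGGACGCAUAUCUUGCGAUAAUCACGUAGAACGACUCCAUGAAGG-3'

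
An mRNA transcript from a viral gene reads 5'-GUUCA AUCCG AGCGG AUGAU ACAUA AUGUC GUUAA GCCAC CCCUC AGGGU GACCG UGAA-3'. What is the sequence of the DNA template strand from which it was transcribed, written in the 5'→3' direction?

Replace U with T to get the coding DNA strand: GTTCAATCCGAGCGGATGATACATAATGTCGTTAAGCCACCCCTCAGGGTGACCGTGAA. The template strand is its reverse complement (complement CAAGTTAGGCTCGCCTACTATGTATTACAGCAATTCGGTGGGGAGTCCCACTGGCACTT, then reverse).

5'-TTCACGGTCACCCTGAGGGGTGGCTTAACGACATTATGTATCATCCGCTCGGATTGAAC-3'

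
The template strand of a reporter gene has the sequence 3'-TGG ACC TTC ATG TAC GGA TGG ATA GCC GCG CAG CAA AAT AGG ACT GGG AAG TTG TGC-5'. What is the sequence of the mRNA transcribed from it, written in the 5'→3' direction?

5′-ACCUGGAAGUACAUGCCUACCUAUCGGCGCGUCGUUUUAUCCUGACCCUUCAACACG-3′

Reading the template 3'→5' as shown, RNA polymerase pairs each base (A→U, T→A, G↔C) to build mRNA 5'→3' directly.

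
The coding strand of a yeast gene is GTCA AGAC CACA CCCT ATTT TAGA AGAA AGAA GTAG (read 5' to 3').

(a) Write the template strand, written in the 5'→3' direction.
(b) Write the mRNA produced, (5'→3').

(a) The template strand is the reverse complement of the coding strand: complement CAGTTCTGGTGTGGGATAAAATCTTCTTTCTTCATC, then reverse.
(b) mRNA matches the coding strand with T→U.

(a) 5'-CTACTTCTTTCTTCTAAAATAGGGTGTGGTCTTGAC-3'
(b) 5′-GUCAAGACCACACCCUAUUUUAGAAGAAAGAAGUAG-3′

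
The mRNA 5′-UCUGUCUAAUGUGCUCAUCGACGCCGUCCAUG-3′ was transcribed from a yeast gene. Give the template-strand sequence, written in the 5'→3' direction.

5'-CATGGACGGCGTCGATGAGCACATTAGACAGA-3'

Replace U with T to get the coding DNA strand: TCTGTCTAATGTGCTCATCGACGCCGTCCATG. The template strand is its reverse complement (complement AGACAGATTACACGAGTAGCTGCGGCAGGTAC, then reverse).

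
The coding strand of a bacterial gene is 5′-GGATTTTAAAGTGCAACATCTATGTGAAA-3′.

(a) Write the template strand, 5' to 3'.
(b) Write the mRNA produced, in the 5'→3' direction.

(a) The template strand is the reverse complement of the coding strand: complement CCTAAAATTTCACGTTGTAGATACACTTT, then reverse.
(b) mRNA matches the coding strand with T→U.

(a) 5′-TTTCACATAGATGTTGCACTTTAAAATCC-3′
(b) 5′-GGAUUUUAAAGUGCAACAUCUAUGUGAAA-3′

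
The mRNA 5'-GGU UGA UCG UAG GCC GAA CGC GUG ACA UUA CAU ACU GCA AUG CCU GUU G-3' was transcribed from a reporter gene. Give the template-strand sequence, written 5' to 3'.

5'-CAACAGGCATTGCAGTATGTAATGTCACGCGTTCGGCCTACGATCAACC-3'

Replace U with T to get the coding DNA strand: GGTTGATCGTAGGCCGAACGCGTGACATTACATACTGCAATGCCTGTTG. The template strand is its reverse complement (complement CCAACTAGCATCCGGCTTGCGCACTGTAATGTATGACGTTACGGACAAC, then reverse).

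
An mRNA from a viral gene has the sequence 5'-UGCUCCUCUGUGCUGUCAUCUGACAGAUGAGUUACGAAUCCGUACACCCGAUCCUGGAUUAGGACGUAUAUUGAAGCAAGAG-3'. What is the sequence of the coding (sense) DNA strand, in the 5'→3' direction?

5'-TGCTCCTCTGTGCTGTCATCTGACAGATGAGTTACGAATCCGTACACCCGATCCTGGATTAGGACGTATATTGAAGCAAGAG-3'

The coding DNA strand has the same 5'→3' sequence as the mRNA with U replaced by T.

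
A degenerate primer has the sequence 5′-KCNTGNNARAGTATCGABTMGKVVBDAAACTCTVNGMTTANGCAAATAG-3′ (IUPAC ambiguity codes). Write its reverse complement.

5′-CTATTTGCNTAAKCNBAGAGTTTHVBBMCKAVTCGATACTYTNNCANGM-3′

Standard pairs A↔T, G↔C; ambiguity codes pair R↔Y, M↔K, B↔V, D↔H, N↔N. Complement (MGNACNNTYTCATAGCTVAKCMBBVHTTTGAGABNCKAATNCGTTTATC), then reverse for 5'→3'.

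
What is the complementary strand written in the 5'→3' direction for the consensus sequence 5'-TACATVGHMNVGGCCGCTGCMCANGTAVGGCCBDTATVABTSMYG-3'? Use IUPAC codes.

Standard pairs A↔T, G↔C; ambiguity codes pair Y↔R, M↔K, S↔S, B↔V, D↔H, N↔N. Complement (ATGTABCDKNBCCGGCGACGKGTNCATBCCGGVHATABTVASKRC), then reverse for 5'→3'.

5'-CRKSAVTBATAHVGGCCBTACNTGKGCAGCGGCCBNKDCBATGTA-3'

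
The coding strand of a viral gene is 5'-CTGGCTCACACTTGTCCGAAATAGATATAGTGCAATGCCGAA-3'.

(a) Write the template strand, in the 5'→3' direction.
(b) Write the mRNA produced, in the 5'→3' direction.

(a) The template strand is the reverse complement of the coding strand: complement GACCGAGTGTGAACAGGCTTTATCTATATCACGTTACGGCTT, then reverse.
(b) mRNA matches the coding strand with T→U.

(a) 5′-TTCGGCATTGCACTATATCTATTTCGGACAAGTGTGAGCCAG-3′
(b) 5′-CUGGCUCACACUUGUCCGAAAUAGAUAUAGUGCAAUGCCGAA-3′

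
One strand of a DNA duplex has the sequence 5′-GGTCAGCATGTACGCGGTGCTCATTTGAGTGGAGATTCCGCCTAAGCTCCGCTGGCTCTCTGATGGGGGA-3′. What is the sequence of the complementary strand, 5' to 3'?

5'-TCCCCCATCAGAGAGCCAGCGGAGCTTAGGCGGAATCTCCACTCAAATGAGCACCGCGTACATGCTGACC-3'

Pairing A↔T and G↔C gives CCAGTCGTACATGCGCCACGAGTAAACTCACCTCTAAGGCGGATTCGAGGCGACCGAGAGACTACCCCCT, running 3'→5'. Reverse for the 5'→3' convention.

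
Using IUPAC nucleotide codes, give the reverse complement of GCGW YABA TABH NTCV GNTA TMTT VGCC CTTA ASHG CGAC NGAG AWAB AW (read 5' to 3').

Standard pairs A↔T, G↔C; ambiguity codes pair Y↔R, M↔K, W↔W, S↔S, B↔V, H↔D, N↔N. Complement (CGCWRTVTATVDNAGBCNATAKAABCGGGAATTSDCGCTGNCTCTWTVTW), then reverse for 5'→3'.

5'-WTVTWTCTCNGTCGCDSTTAAGGGCBAAKATANCBGANDVTATVTRWCGC-3'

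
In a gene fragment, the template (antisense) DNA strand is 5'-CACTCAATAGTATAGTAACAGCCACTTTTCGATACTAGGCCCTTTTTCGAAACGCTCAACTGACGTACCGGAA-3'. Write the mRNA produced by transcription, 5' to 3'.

RNA polymerase reads the template 3'→5' and synthesizes mRNA 5'→3' by base-pairing (A→U, T→A, G↔C). The complement of the template is GTGAGTTATCATATCATTGTCGGTGAAAAGCTATGATCCGGGAAAAAGCTTTGCGAGTTGACTGCATGGCCTT; antiparallel, so 5'→3' the coding strand is TTCCGGTACGTCAGTTGAGCGTTTCGAAAAAGGGCCTAGTATCGAAAAGTGGCTGTTACTATACTATTGAGTG. Replace T with U for the mRNA.

5'-UUCCGGUACGUCAGUUGAGCGUUUCGAAAAAGGGCCUAGUAUCGAAAAGUGGCUGUUACUAUACUAUUGAGUG-3'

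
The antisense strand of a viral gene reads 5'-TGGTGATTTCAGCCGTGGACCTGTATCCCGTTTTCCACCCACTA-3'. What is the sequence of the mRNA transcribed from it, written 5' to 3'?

5'-UAGUGGGUGGAAAACGGGAUACAGGUCCACGGCUGAAAUCACCA-3'

The mRNA has the sequence of the coding strand (reverse complement of the template) with T→U. Reverse complement of TGGTGATTTCAGCCGTGGACCTGTATCCCGTTTTCCACCCACTA is TAGTGGGTGGAAAACGGGATACAGGTCCACGGCTGAAATCACCA; then T→U.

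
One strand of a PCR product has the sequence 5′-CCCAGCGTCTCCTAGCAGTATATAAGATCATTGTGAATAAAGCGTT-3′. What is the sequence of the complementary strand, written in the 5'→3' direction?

5'-AACGCTTTATTCACAATGATCTTATATACTGCTAGGAGACGCTGGG-3'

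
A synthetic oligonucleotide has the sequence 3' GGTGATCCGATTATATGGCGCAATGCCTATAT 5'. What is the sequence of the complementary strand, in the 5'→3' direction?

5'-CCACTAGGCTAATATACCGCGTTACGGATATA-3'

The strand is given 3'→5', so its complement runs 5'→3' in the same left-to-right order: pair each base A↔T, G↔C.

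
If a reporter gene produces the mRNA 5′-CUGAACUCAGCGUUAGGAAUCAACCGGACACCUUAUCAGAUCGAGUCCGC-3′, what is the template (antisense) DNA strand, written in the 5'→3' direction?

Replace U with T to get the coding DNA strand: CTGAACTCAGCGTTAGGAATCAACCGGACACCTTATCAGATCGAGTCCGC. The template strand is its reverse complement (complement GACTTGAGTCGCAATCCTTAGTTGGCCTGTGGAATAGTCTAGCTCAGGCG, then reverse).

5'-GCGGACTCGATCTGATAAGGTGTCCGGTTGATTCCTAACGCTGAGTTCAG-3'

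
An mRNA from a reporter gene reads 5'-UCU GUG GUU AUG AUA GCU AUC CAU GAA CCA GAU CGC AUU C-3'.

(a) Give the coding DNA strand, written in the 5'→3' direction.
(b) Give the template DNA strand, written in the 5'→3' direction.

(a) 5'-TCTGTGGTTATGATAGCTATCCATGAACCAGATCGCATTC-3'
(b) 5'-GAATGCGATCTGGTTCATGGATAGCTATCATAACCACAGA-3'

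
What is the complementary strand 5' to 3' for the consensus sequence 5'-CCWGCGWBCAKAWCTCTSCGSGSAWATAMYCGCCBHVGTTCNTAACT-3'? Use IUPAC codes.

5'-AGTTANGAACBDVGGCGRKTATWTSCSCGSAGAGWTMTGVWCGCWGG-3'

Standard pairs A↔T, G↔C; ambiguity codes pair Y↔R, M↔K, W↔W, S↔S, B↔V, H↔D, N↔N. Complement (GGWCGCWVGTMTWGAGASGCSCSTWTATKRGCGGVDBCAAGNATTGA), then reverse for 5'→3'.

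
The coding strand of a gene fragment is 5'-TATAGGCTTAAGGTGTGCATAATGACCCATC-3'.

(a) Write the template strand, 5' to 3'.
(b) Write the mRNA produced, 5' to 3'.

(a) The template strand is the reverse complement of the coding strand: complement ATATCCGAATTCCACACGTATTACTGGGTAG, then reverse.
(b) mRNA matches the coding strand with T→U.

(a) 5'-GATGGGTCATTATGCACACCTTAAGCCTATA-3'
(b) 5'-UAUAGGCUUAAGGUGUGCAUAAUGACCCAUC-3'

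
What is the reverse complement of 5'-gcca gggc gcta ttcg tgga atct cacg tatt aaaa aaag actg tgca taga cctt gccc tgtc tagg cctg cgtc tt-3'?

5'-AAGACGCAGGCCTAGACAGGGCAAGGTCTATGCACAGTCTTTTTTTAATACGTGAGATTCCACGAATAGCGCCCTGGC-3'

Reading the sequence 3'→5' and pairing each base (A↔T, G↔C) gives the reverse complement directly.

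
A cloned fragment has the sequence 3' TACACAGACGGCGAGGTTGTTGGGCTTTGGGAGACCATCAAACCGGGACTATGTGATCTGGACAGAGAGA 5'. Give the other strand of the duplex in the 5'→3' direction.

The strand is given 3'→5', so its complement runs 5'→3' in the same left-to-right order: pair each base A↔T, G↔C.

5′-ATGTGTCTGCCGCTCCAACAACCCGAAACCCTCTGGTAGTTTGGCCCTGATACACTAGACCTGTCTCTCT-3′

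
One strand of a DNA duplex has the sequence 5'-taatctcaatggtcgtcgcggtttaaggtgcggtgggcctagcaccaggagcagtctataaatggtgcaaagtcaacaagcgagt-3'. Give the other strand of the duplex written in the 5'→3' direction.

5′-ACTCGCTTGTTGACTTTGCACCATTTATAGACTGCTCCTGGTGCTAGGCCCACCGCACCTTAAACCGCGACGACCATTGAGATTA-3′

The complement of TAATCTCAATGGTCGTCGCGGTTTAAGGTGCGGTGGGCCTAGCACCAGGAGCAGTCTATAAATGGTGCAAAGTCAACAAGCGAGT is ATTAGAGTTACCAGCAGCGCCAAATTCCACGCCACCCGGATCGTGGTCCTCGTCAGATATTTACCACGTTTCAGTTGTTCGCTCA (A↔T, G↔C). DNA strands are antiparallel, so the complementary strand runs 3'→5'; reversing gives the 5'→3' form.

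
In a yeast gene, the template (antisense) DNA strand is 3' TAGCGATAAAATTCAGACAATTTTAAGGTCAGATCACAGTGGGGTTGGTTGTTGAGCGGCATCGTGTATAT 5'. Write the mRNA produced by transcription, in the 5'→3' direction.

Reading the template 3'→5' as shown, RNA polymerase pairs each base (A→U, T→A, G↔C) to build mRNA 5'→3' directly.

5'-AUCGCUAUUUUAAGUCUGUUAAAAUUCCAGUCUAGUGUCACCCCAACCAACAACUCGCCGUAGCACAUAUA-3'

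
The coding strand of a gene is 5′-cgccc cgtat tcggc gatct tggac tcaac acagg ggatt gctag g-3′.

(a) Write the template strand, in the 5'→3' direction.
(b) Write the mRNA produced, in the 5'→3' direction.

(a) 5'-CCTAGCAATCCCCTGTGTTGAGTCCAAGATCGCCGAATACGGGGCG-3'
(b) 5′-CGCCCCGUAUUCGGCGAUCUUGGACUCAACACAGGGGAUUGCUAGG-3′

(a) The template strand is the reverse complement of the coding strand: complement GCGGGGCATAAGCCGCTAGAACCTGAGTTGTGTCCCCTAACGATCC, then reverse.
(b) mRNA matches the coding strand with T→U.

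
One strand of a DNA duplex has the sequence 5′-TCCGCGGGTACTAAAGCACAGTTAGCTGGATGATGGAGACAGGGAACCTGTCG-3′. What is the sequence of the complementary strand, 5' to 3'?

The complement of TCCGCGGGTACTAAAGCACAGTTAGCTGGATGATGGAGACAGGGAACCTGTCG is AGGCGCCCATGATTTCGTGTCAATCGACCTACTACCTCTGTCCCTTGGACAGC (A↔T, G↔C). DNA strands are antiparallel, so the complementary strand runs 3'→5'; reversing gives the 5'→3' form.

5'-CGACAGGTTCCCTGTCTCCATCATCCAGCTAACTGTGCTTTAGTACCCGCGGA-3'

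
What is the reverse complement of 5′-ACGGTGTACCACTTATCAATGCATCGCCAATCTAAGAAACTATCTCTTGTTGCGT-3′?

Reading the sequence 3'→5' and pairing each base (A↔T, G↔C) gives the reverse complement directly.

5'-ACGCAACAAGAGATAGTTTCTTAGATTGGCGATGCATTGATAAGTGGTACACCGT-3'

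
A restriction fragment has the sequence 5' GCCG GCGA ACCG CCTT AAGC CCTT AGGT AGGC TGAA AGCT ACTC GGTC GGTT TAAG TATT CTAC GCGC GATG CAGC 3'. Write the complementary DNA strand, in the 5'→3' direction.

5'-GCTGCATCGCGCGTAGAATACTTAAACCGACCGAGTAGCTTTCAGCCTACCTAAGGGCTTAAGGCGGTTCGCCGGC-3'

The complement of GCCGGCGAACCGCCTTAAGCCCTTAGGTAGGCTGAAAGCTACTCGGTCGGTTTAAGTATTCTACGCGCGATGCAGC is CGGCCGCTTGGCGGAATTCGGGAATCCATCCGACTTTCGATGAGCCAGCCAAATTCATAAGATGCGCGCTACGTCG (A↔T, G↔C). DNA strands are antiparallel, so the complementary strand runs 3'→5'; reversing gives the 5'→3' form.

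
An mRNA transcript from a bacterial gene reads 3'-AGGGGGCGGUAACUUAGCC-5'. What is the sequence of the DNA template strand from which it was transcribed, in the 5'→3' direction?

5'-TCCCCCGCCATTGAATCGG-3'

Written 5'→3' the mRNA is CCGAUUCAAUGGCGGGGGA, so the coding DNA strand is CCGATTCAATGGCGGGGGA. The template is its reverse complement.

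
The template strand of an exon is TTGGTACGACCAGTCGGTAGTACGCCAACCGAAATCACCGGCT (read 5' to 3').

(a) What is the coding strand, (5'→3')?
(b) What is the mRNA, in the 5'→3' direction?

(a) 5'-AGCCGGTGATTTCGGTTGGCGTACTACCGACTGGTCGTACCAA-3'
(b) 5'-AGCCGGUGAUUUCGGUUGGCGUACUACCGACUGGUCGUACCAA-3'

(a) The coding strand is the reverse complement of the template: complement AACCATGCTGGTCAGCCATCATGCGGTTGGCTTTAGTGGCCGA, then reverse.
(b) mRNA has the coding-strand sequence with T→U.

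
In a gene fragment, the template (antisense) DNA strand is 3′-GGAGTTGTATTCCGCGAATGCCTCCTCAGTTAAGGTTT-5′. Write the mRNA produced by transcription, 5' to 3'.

Reading the template 3'→5' as shown, RNA polymerase pairs each base (A→U, T→A, G↔C) to build mRNA 5'→3' directly.

5'-CCUCAACAUAAGGCGCUUACGGAGGAGUCAAUUCCAAA-3'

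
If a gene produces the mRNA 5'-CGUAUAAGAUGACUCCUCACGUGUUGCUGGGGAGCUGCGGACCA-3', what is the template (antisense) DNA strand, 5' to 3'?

5'-TGGTCCGCAGCTCCCCAGCAACACGTGAGGAGTCATCTTATACG-3'

Replace U with T to get the coding DNA strand: CGTATAAGATGACTCCTCACGTGTTGCTGGGGAGCTGCGGACCA. The template strand is its reverse complement (complement GCATATTCTACTGAGGAGTGCACAACGACCCCTCGACGCCTGGT, then reverse).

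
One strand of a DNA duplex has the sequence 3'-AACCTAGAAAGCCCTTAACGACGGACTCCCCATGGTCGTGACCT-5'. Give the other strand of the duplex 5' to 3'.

5'-TTGGATCTTTCGGGAATTGCTGCCTGAGGGGTACCAGCACTGGA-3'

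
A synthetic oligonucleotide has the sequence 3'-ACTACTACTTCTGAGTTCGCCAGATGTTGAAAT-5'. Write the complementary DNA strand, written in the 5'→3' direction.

The strand is given 3'→5', so its complement runs 5'→3' in the same left-to-right order: pair each base A↔T, G↔C.

5'-TGATGATGAAGACTCAAGCGGTCTACAACTTTA-3'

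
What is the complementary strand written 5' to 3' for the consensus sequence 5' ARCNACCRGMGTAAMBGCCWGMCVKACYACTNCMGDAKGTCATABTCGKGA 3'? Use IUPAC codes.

Standard pairs A↔T, G↔C; ambiguity codes pair R↔Y, M↔K, W↔W, B↔V, D↔H, N↔N. Complement (TYGNTGGYCKCATTKVCGGWCKGBMTGRTGANGKCHTMCAGTATVAGCMCT), then reverse for 5'→3'.

5'-TCMCGAVTATGACMTHCKGNAGTRGTMBGKCWGGCVKTTACKCYGGTNGYT-3'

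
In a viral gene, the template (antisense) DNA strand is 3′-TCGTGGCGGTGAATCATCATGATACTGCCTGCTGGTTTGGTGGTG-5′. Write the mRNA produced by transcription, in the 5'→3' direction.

Reading the template 3'→5' as shown, RNA polymerase pairs each base (A→U, T→A, G↔C) to build mRNA 5'→3' directly.

5'-AGCACCGCCACUUAGUAGUACUAUGACGGACGACCAAACCACCAC-3'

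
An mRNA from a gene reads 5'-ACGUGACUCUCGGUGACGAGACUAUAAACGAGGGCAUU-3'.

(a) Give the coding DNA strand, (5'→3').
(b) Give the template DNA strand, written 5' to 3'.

(a) 5'-ACGTGACTCTCGGTGACGAGACTATAAACGAGGGCATT-3'
(b) 5'-AATGCCCTCGTTTATAGTCTCGTCACCGAGAGTCACGT-3'

(a) The coding strand matches the mRNA with U→T.
(b) The template strand is the reverse complement of the coding strand.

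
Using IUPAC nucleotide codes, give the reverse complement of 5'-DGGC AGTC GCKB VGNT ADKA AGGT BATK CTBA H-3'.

5′-DTVAGMATVACCTTMHTANCBVMGCGACTGCCH-3′

Standard pairs A↔T, G↔C; ambiguity codes pair K↔M, B↔V, D↔H, N↔N. Complement (HCCGTCAGCGMVBCNATHMTTCCAVTAMGAVTD), then reverse for 5'→3'.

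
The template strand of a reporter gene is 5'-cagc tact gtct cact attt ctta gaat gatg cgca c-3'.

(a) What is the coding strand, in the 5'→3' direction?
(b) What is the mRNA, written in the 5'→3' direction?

(a) The coding strand is the reverse complement of the template: complement GTCGATGACAGAGTGATAAAGAATCTTACTACGCGTG, then reverse.
(b) mRNA has the coding-strand sequence with T→U.

(a) 5′-GTGCGCATCATTCTAAGAAATAGTGAGACAGTAGCTG-3′
(b) 5'-GUGCGCAUCAUUCUAAGAAAUAGUGAGACAGUAGCUG-3'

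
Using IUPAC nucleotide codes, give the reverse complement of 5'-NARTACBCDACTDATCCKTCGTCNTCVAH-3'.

5'-DTBGANGACGAMGGATHAGTHGVGTAYTN-3'

Standard pairs A↔T, G↔C; ambiguity codes pair R↔Y, K↔M, B↔V, D↔H, N↔N. Complement (NTYATGVGHTGAHTAGGMAGCAGNAGBTD), then reverse for 5'→3'.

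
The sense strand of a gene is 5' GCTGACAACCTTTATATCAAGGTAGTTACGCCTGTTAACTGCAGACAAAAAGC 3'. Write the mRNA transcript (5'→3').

The mRNA is synthesized from the template strand, so it matches the coding strand with T replaced by U.

5'-GCUGACAACCUUUAUAUCAAGGUAGUUACGCCUGUUAACUGCAGACAAAAAGC-3'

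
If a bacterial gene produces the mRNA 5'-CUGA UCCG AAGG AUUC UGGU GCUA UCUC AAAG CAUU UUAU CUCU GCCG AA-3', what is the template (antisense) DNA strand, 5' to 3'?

5′-TTCGGCAGAGATAAAATGCTTTGAGATAGCACCAGAATCCTTCGGATCAG-3′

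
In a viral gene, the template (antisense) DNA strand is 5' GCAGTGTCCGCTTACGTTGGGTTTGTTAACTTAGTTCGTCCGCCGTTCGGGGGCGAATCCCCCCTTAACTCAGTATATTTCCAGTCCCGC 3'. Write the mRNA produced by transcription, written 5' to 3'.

5'-GCGGGACUGGAAAUAUACUGAGUUAAGGGGGGAUUCGCCCCCGAACGGCGGACGAACUAAGUUAACAAACCCAACGUAAGCGGACACUGC-3'

RNA polymerase reads the template 3'→5' and synthesizes mRNA 5'→3' by base-pairing (A→U, T→A, G↔C). The complement of the template is CGTCACAGGCGAATGCAACCCAAACAATTGAATCAAGCAGGCGGCAAGCCCCCGCTTAGGGGGGAATTGAGTCATATAAAGGTCAGGGCG; antiparallel, so 5'→3' the coding strand is GCGGGACTGGAAATATACTGAGTTAAGGGGGGATTCGCCCCCGAACGGCGGACGAACTAAGTTAACAAACCCAACGTAAGCGGACACTGC. Replace T with U for the mRNA.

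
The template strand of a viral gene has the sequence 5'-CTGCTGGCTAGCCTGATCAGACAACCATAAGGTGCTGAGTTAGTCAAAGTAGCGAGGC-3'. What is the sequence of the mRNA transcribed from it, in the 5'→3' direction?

The mRNA has the sequence of the coding strand (reverse complement of the template) with T→U. Reverse complement of CTGCTGGCTAGCCTGATCAGACAACCATAAGGTGCTGAGTTAGTCAAAGTAGCGAGGC is GCCTCGCTACTTTGACTAACTCAGCACCTTATGGTTGTCTGATCAGGCTAGCCAGCAG; then T→U.

5′-GCCUCGCUACUUUGACUAACUCAGCACCUUAUGGUUGUCUGAUCAGGCUAGCCAGCAG-3′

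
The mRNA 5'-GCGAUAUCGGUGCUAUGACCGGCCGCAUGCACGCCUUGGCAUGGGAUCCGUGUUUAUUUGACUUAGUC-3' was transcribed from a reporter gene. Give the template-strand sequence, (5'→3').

5'-GACTAAGTCAAATAAACACGGATCCCATGCCAAGGCGTGCATGCGGCCGGTCATAGCACCGATATCGC-3'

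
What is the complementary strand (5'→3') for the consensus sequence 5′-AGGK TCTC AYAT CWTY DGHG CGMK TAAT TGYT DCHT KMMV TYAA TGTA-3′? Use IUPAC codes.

Standard pairs A↔T, G↔C; ambiguity codes pair Y↔R, M↔K, W↔W, D↔H, V↔B. Complement (TCCMAGAGTRTAGWARHCDCGCKMATTAACRAHGDAMKKBARTTACAT), then reverse for 5'→3'.

5'-TACATTRABKKMADGHARCAATTAMKCGCDCHRAWGATRTGAGAMCCT-3'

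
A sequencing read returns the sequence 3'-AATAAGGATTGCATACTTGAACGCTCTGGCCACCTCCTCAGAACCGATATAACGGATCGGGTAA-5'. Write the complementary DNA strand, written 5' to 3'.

5'-TTATTCCTAACGTATGAACTTGCGAGACCGGTGGAGGAGTCTTGGCTATATTGCCTAGCCCATT-3'

The strand is given 3'→5', so its complement runs 5'→3' in the same left-to-right order: pair each base A↔T, G↔C.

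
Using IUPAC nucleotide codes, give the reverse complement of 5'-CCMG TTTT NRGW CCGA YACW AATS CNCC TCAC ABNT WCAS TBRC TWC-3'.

Standard pairs A↔T, G↔C; ambiguity codes pair R↔Y, M↔K, W↔W, S↔S, B↔V, N↔N. Complement (GGKCAAAANYCWGGCTRTGWTTASGNGGAGTGTVNAWGTSAVYGAWG), then reverse for 5'→3'.

5'-GWAGYVASTGWANVTGTGAGGNGSATTWGTRTCGGWCYNAAAACKGG-3'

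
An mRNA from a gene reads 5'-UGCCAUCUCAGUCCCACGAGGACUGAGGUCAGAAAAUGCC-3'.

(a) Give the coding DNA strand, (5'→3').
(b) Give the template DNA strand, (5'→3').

(a) 5'-TGCCATCTCAGTCCCACGAGGACTGAGGTCAGAAAATGCC-3'
(b) 5'-GGCATTTTCTGACCTCAGTCCTCGTGGGACTGAGATGGCA-3'

(a) The coding strand matches the mRNA with U→T.
(b) The template strand is the reverse complement of the coding strand.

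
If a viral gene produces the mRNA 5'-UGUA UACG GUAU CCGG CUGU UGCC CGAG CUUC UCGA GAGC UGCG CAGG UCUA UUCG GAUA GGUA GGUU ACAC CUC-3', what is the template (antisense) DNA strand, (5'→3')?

5'-GAGGTGTAACCTACCTATCCGAATAGACCTGCGCAGCTCTCGAGAAGCTCGGGCAACAGCCGGATACCGTATACA-3'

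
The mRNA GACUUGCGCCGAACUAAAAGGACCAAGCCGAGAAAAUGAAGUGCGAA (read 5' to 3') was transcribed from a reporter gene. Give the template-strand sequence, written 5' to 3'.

5'-TTCGCACTTCATTTTCTCGGCTTGGTCCTTTTAGTTCGGCGCAAGTC-3'

Replace U with T to get the coding DNA strand: GACTTGCGCCGAACTAAAAGGACCAAGCCGAGAAAATGAAGTGCGAA. The template strand is its reverse complement (complement CTGAACGCGGCTTGATTTTCCTGGTTCGGCTCTTTTACTTCACGCTT, then reverse).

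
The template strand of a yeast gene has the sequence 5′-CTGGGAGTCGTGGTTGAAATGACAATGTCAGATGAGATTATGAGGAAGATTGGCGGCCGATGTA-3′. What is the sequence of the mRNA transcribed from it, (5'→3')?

5'-UACAUCGGCCGCCAAUCUUCCUCAUAAUCUCAUCUGACAUUGUCAUUUCAACCACGACUCCCAG-3'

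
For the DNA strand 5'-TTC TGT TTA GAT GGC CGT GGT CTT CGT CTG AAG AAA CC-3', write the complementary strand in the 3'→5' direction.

3'-AAGACAAATCTACCGGCACCAGAAGCAGACTTCTTTGG-5'

Base-pairing A↔T, G↔C gives the complement. The complementary strand is antiparallel, so paired with a 5'→3' strand it runs 3'→5'.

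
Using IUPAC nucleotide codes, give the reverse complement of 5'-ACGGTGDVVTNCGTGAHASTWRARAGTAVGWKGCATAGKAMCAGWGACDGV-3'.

Standard pairs A↔T, G↔C; ambiguity codes pair R↔Y, M↔K, W↔W, S↔S, D↔H, V↔B, N↔N. Complement (TGCCACHBBANGCACTDTSAWYTYTCATBCWMCGTATCMTKGTCWCTGHCB), then reverse for 5'→3'.

5′-BCHGTCWCTGKTMCTATGCMWCBTACTYTYWASTDTCACGNABBHCACCGT-3′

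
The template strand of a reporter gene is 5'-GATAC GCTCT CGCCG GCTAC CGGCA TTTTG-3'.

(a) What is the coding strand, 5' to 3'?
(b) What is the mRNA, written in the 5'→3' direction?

(a) The coding strand is the reverse complement of the template: complement CTATGCGAGAGCGGCCGATGGCCGTAAAAC, then reverse.
(b) mRNA has the coding-strand sequence with T→U.

(a) 5′-CAAAATGCCGGTAGCCGGCGAGAGCGTATC-3′
(b) 5'-CAAAAUGCCGGUAGCCGGCGAGAGCGUAUC-3'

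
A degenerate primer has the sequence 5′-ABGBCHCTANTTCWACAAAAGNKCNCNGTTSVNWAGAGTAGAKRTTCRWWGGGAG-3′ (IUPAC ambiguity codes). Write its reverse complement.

5′-CTCCCWWYGAAYMTCTACTCTWNBSAACNGNGMNCTTTTGTWGAANTAGDGVCVT-3′

Standard pairs A↔T, G↔C; ambiguity codes pair R↔Y, K↔M, W↔W, S↔S, B↔V, H↔D, N↔N. Complement (TVCVGDGATNAAGWTGTTTTCNMGNGNCAASBNWTCTCATCTMYAAGYWWCCCTC), then reverse for 5'→3'.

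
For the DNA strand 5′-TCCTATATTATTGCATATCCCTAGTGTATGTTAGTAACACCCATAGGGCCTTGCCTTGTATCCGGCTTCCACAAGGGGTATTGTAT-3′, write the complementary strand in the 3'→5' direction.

Base-pairing A↔T, G↔C gives the complement. The complementary strand is antiparallel, so paired with a 5'→3' strand it runs 3'→5'.

3′-AGGATATAATAACGTATAGGGATCACATACAATCATTGTGGGTATCCCGGAACGGAACATAGGCCGAAGGTGTTCCCCATAACATA-5′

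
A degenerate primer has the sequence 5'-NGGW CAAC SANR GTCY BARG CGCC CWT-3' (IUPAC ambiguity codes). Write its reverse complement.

5'-AWGGGCGCYTVRGACYNTSGTTGWCCN-3'

Standard pairs A↔T, G↔C; ambiguity codes pair R↔Y, W↔W, S↔S, B↔V, N↔N. Complement (NCCWGTTGSTNYCAGRVTYCGCGGGWA), then reverse for 5'→3'.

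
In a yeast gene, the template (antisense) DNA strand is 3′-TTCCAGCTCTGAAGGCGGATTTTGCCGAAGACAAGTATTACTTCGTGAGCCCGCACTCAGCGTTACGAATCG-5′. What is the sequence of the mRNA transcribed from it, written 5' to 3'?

Reading the template 3'→5' as shown, RNA polymerase pairs each base (A→U, T→A, G↔C) to build mRNA 5'→3' directly.

5'-AAGGUCGAGACUUCCGCCUAAAACGGCUUCUGUUCAUAAUGAAGCACUCGGGCGUGAGUCGCAAUGCUUAGC-3'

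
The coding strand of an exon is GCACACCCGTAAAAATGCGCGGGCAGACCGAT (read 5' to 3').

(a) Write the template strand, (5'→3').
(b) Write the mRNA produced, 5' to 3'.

(a) 5'-ATCGGTCTGCCCGCGCATTTTTACGGGTGTGC-3'
(b) 5'-GCACACCCGUAAAAAUGCGCGGGCAGACCGAU-3'

(a) The template strand is the reverse complement of the coding strand: complement CGTGTGGGCATTTTTACGCGCCCGTCTGGCTA, then reverse.
(b) mRNA matches the coding strand with T→U.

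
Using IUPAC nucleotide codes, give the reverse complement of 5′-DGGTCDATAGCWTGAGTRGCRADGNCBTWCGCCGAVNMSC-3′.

5'-GSKNBTCGGCGWAVGNCHTYGCYACTCAWGCTATHGACCH-3'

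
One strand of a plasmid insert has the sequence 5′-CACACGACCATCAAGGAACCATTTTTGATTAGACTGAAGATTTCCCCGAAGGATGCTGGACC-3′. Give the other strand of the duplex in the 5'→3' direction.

5'-GGTCCAGCATCCTTCGGGGAAATCTTCAGTCTAATCAAAAATGGTTCCTTGATGGTCGTGTG-3'

The complement of CACACGACCATCAAGGAACCATTTTTGATTAGACTGAAGATTTCCCCGAAGGATGCTGGACC is GTGTGCTGGTAGTTCCTTGGTAAAAACTAATCTGACTTCTAAAGGGGCTTCCTACGACCTGG (A↔T, G↔C). DNA strands are antiparallel, so the complementary strand runs 3'→5'; reversing gives the 5'→3' form.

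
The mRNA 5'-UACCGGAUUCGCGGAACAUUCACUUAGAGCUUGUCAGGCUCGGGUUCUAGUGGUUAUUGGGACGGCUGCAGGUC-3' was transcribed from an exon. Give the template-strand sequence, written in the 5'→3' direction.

Replace U with T to get the coding DNA strand: TACCGGATTCGCGGAACATTCACTTAGAGCTTGTCAGGCTCGGGTTCTAGTGGTTATTGGGACGGCTGCAGGTC. The template strand is its reverse complement (complement ATGGCCTAAGCGCCTTGTAAGTGAATCTCGAACAGTCCGAGCCCAAGATCACCAATAACCCTGCCGACGTCCAG, then reverse).

5'-GACCTGCAGCCGTCCCAATAACCACTAGAACCCGAGCCTGACAAGCTCTAAGTGAATGTTCCGCGAATCCGGTA-3'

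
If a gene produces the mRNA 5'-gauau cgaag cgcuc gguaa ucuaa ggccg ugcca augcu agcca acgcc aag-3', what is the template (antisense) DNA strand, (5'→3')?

5′-CTTGGCGTTGGCTAGCATTGGCACGGCCTTAGATTACCGAGCGCTTCGATATC-3′

Replace U with T to get the coding DNA strand: GATATCGAAGCGCTCGGTAATCTAAGGCCGTGCCAATGCTAGCCAACGCCAAG. The template strand is its reverse complement (complement CTATAGCTTCGCGAGCCATTAGATTCCGGCACGGTTACGATCGGTTGCGGTTC, then reverse).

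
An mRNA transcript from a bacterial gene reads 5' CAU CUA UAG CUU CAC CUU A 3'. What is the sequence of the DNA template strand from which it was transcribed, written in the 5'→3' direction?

5'-TAAGGTGAAGCTATAGATG-3'

Replace U with T to get the coding DNA strand: CATCTATAGCTTCACCTTA. The template strand is its reverse complement (complement GTAGATATCGAAGTGGAAT, then reverse).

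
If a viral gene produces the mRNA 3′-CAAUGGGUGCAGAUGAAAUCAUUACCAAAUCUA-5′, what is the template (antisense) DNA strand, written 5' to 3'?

Written 5'→3' the mRNA is AUCUAAACCAUUACUAAAGUAGACGUGGGUAAC, so the coding DNA strand is ATCTAAACCATTACTAAAGTAGACGTGGGTAAC. The template is its reverse complement.

5'-GTTACCCACGTCTACTTTAGTAATGGTTTAGAT-3'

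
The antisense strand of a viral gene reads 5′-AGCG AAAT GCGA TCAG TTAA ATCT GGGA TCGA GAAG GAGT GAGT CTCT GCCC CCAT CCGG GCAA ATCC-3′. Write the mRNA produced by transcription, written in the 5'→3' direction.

RNA polymerase reads the template 3'→5' and synthesizes mRNA 5'→3' by base-pairing (A→U, T→A, G↔C). The complement of the template is TCGCTTTACGCTAGTCAATTTAGACCCTAGCTCTTCCTCACTCAGAGACGGGGGTAGGCCCGTTTAGG; antiparallel, so 5'→3' the coding strand is GGATTTGCCCGGATGGGGGCAGAGACTCACTCCTTCTCGATCCCAGATTTAACTGATCGCATTTCGCT. Replace T with U for the mRNA.

5'-GGAUUUGCCCGGAUGGGGGCAGAGACUCACUCCUUCUCGAUCCCAGAUUUAACUGAUCGCAUUUCGCU-3'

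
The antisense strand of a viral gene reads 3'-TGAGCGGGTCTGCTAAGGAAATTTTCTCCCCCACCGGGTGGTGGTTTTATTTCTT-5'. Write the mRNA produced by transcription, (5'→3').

Reading the template 3'→5' as shown, RNA polymerase pairs each base (A→U, T→A, G↔C) to build mRNA 5'→3' directly.

5'-ACUCGCCCAGACGAUUCCUUUAAAAGAGGGGGUGGCCCACCACCAAAAUAAAGAA-3'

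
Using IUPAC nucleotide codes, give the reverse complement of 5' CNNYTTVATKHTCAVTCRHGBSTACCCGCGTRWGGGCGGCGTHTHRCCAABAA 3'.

Standard pairs A↔T, G↔C; ambiguity codes pair R↔Y, K↔M, W↔W, S↔S, B↔V, H↔D, N↔N. Complement (GNNRAABTAMDAGTBAGYDCVSATGGGCGCAYWCCCGCCGCADADYGGTTVTT), then reverse for 5'→3'.

5'-TTVTTGGYDADACGCCGCCCWYACGCGGGTASVCDYGABTGADMATBAARNNG-3'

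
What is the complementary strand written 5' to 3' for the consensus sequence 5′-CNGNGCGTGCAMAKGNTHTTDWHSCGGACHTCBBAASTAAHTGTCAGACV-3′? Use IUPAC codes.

Standard pairs A↔T, G↔C; ambiguity codes pair M↔K, W↔W, S↔S, B↔V, D↔H, N↔N. Complement (GNCNCGCACGTKTMCNADAAHWDSGCCTGDAGVVTTSATTDACAGTCTGB), then reverse for 5'→3'.

5'-BGTCTGACADTTASTTVVGADGTCCGSDWHAADANCMTKTGCACGCNCNG-3'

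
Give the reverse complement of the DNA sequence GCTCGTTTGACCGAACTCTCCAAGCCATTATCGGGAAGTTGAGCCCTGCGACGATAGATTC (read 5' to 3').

5'-GAATCTATCGTCGCAGGGCTCAACTTCCCGATAATGGCTTGGAGAGTTCGGTCAAACGAGC-3'

Reading the sequence 3'→5' and pairing each base (A↔T, G↔C) gives the reverse complement directly.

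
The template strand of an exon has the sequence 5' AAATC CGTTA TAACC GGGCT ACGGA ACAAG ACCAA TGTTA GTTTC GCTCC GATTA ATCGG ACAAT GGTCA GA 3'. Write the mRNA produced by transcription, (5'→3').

The mRNA has the sequence of the coding strand (reverse complement of the template) with T→U. Reverse complement of AAATCCGTTATAACCGGGCTACGGAACAAGACCAATGTTAGTTTCGCTCCGATTAATCGGACAATGGTCAGA is TCTGACCATTGTCCGATTAATCGGAGCGAAACTAACATTGGTCTTGTTCCGTAGCCCGGTTATAACGGATTT; then T→U.

5'-UCUGACCAUUGUCCGAUUAAUCGGAGCGAAACUAACAUUGGUCUUGUUCCGUAGCCCGGUUAUAACGGAUUU-3'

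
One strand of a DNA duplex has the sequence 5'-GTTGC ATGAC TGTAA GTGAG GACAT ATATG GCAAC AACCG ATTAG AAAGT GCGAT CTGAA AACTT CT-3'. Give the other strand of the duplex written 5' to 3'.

5'-AGAAGTTTTCAGATCGCACTTTCTAATCGGTTGTTGCCATATATGTCCTCACTTACAGTCATGCAAC-3'

Pairing A↔T and G↔C gives CAACGTACTGACATTCACTCCTGTATATACCGTTGTTGGCTAATCTTTCACGCTAGACTTTTGAAGA, running 3'→5'. Reverse for the 5'→3' convention.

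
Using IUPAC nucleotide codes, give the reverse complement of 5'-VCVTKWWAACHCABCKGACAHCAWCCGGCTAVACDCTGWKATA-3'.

5'-TATMWCAGHGTBTAGCCGGWTGDTGTCMGVTGDGTTWWMABGB-3'

Standard pairs A↔T, G↔C; ambiguity codes pair K↔M, W↔W, B↔V, D↔H. Complement (BGBAMWWTTGDGTVGMCTGTDGTWGGCCGATBTGHGACWMTAT), then reverse for 5'→3'.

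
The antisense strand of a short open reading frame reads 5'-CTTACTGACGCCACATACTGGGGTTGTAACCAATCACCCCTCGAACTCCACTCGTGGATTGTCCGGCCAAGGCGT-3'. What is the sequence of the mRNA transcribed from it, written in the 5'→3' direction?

5'-ACGCCUUGGCCGGACAAUCCACGAGUGGAGUUCGAGGGGUGAUUGGUUACAACCCCAGUAUGUGGCGUCAGUAAG-3'

The mRNA has the sequence of the coding strand (reverse complement of the template) with T→U. Reverse complement of CTTACTGACGCCACATACTGGGGTTGTAACCAATCACCCCTCGAACTCCACTCGTGGATTGTCCGGCCAAGGCGT is ACGCCTTGGCCGGACAATCCACGAGTGGAGTTCGAGGGGTGATTGGTTACAACCCCAGTATGTGGCGTCAGTAAG; then T→U.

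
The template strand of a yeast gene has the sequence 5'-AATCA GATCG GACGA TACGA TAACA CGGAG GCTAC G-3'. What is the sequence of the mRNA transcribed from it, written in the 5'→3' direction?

5′-CGUAGCCUCCGUGUUAUCGUAUCGUCCGAUCUGAUU-3′

The mRNA has the sequence of the coding strand (reverse complement of the template) with T→U. Reverse complement of AATCAGATCGGACGATACGATAACACGGAGGCTACG is CGTAGCCTCCGTGTTATCGTATCGTCCGATCTGATT; then T→U.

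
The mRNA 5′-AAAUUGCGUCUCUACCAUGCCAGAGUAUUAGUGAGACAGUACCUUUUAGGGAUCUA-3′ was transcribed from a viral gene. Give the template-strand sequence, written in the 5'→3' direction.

Replace U with T to get the coding DNA strand: AAATTGCGTCTCTACCATGCCAGAGTATTAGTGAGACAGTACCTTTTAGGGATCTA. The template strand is its reverse complement (complement TTTAACGCAGAGATGGTACGGTCTCATAATCACTCTGTCATGGAAAATCCCTAGAT, then reverse).

5'-TAGATCCCTAAAAGGTACTGTCTCACTAATACTCTGGCATGGTAGAGACGCAATTT-3'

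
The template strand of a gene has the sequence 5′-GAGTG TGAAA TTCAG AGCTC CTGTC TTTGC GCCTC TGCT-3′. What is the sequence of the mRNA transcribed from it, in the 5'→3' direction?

RNA polymerase reads the template 3'→5' and synthesizes mRNA 5'→3' by base-pairing (A→U, T→A, G↔C). The complement of the template is CTCACACTTTAAGTCTCGAGGACAGAAACGCGGAGACGA; antiparallel, so 5'→3' the coding strand is AGCAGAGGCGCAAAGACAGGAGCTCTGAATTTCACACTC. Replace T with U for the mRNA.

5′-AGCAGAGGCGCAAAGACAGGAGCUCUGAAUUUCACACUC-3′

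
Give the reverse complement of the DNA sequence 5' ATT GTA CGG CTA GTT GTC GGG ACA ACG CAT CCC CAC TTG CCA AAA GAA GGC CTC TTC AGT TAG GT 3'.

Reading the sequence 3'→5' and pairing each base (A↔T, G↔C) gives the reverse complement directly.

5'-ACCTAACTGAAGAGGCCTTCTTTTGGCAAGTGGGGATGCGTTGTCCCGACAACTAGCCGTACAAT-3'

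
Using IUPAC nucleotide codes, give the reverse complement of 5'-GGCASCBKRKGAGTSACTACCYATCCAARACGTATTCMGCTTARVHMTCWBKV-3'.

Standard pairs A↔T, G↔C; ambiguity codes pair R↔Y, M↔K, W↔W, S↔S, B↔V, H↔D. Complement (CCGTSGVMYMCTCASTGATGGRTAGGTTYTGCATAAGKCGAATYBDKAGWVMB), then reverse for 5'→3'.

5′-BMVWGAKDBYTAAGCKGAATACGTYTTGGATRGGTAGTSACTCMYMVGSTGCC-3′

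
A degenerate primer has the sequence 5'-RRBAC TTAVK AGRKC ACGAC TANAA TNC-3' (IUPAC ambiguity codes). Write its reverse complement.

Standard pairs A↔T, G↔C; ambiguity codes pair R↔Y, K↔M, B↔V, N↔N. Complement (YYVTGAATBMTCYMGTGCTGATNTTANG), then reverse for 5'→3'.

5'-GNATTNTAGTCGTGMYCTMBTAAGTVYY-3'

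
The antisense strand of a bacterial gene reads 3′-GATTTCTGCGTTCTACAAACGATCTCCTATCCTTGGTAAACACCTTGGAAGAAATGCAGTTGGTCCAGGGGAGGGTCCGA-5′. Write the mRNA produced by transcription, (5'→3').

5′-CUAAAGACGCAAGAUGUUUGCUAGAGGAUAGGAACCAUUUGUGGAACCUUCUUUACGUCAACCAGGUCCCCUCCCAGGCU-3′

Reading the template 3'→5' as shown, RNA polymerase pairs each base (A→U, T→A, G↔C) to build mRNA 5'→3' directly.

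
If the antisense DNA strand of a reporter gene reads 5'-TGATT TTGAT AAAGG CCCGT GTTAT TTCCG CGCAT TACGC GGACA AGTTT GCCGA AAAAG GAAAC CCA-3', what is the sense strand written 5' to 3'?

5'-TGGGTTTCCTTTTTCGGCAAACTTGTCCGCGTAATGCGCGGAAATAACACGGGCCTTTATCAAAATCA-3'

The coding strand is complementary and antiparallel to the template: take the complement (A↔T, G↔C) and reverse.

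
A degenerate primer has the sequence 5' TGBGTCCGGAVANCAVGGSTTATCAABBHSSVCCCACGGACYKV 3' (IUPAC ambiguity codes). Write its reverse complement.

5'-BMRGTCCGTGGGBSSDVVTTGATAASCCBTGNTBTCCGGACVCA-3'

Standard pairs A↔T, G↔C; ambiguity codes pair Y↔R, K↔M, S↔S, B↔V, H↔D, N↔N. Complement (ACVCAGGCCTBTNGTBCCSAATAGTTVVDSSBGGGTGCCTGRMB), then reverse for 5'→3'.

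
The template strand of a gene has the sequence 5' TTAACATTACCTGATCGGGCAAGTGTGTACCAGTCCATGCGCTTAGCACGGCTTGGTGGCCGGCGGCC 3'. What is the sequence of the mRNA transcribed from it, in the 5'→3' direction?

RNA polymerase reads the template 3'→5' and synthesizes mRNA 5'→3' by base-pairing (A→U, T→A, G↔C). The complement of the template is AATTGTAATGGACTAGCCCGTTCACACATGGTCAGGTACGCGAATCGTGCCGAACCACCGGCCGCCGG; antiparallel, so 5'→3' the coding strand is GGCCGCCGGCCACCAAGCCGTGCTAAGCGCATGGACTGGTACACACTTGCCCGATCAGGTAATGTTAA. Replace T with U for the mRNA.

5'-GGCCGCCGGCCACCAAGCCGUGCUAAGCGCAUGGACUGGUACACACUUGCCCGAUCAGGUAAUGUUAA-3'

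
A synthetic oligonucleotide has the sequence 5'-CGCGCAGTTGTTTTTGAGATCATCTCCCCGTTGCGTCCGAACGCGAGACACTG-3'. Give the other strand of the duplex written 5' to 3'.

5'-CAGTGTCTCGCGTTCGGACGCAACGGGGAGATGATCTCAAAAACAACTGCGCG-3'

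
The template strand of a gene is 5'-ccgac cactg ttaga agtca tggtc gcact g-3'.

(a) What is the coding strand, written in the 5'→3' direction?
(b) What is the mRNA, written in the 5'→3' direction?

(a) 5′-CAGTGCGACCATGACTTCTAACAGTGGTCGG-3′
(b) 5'-CAGUGCGACCAUGACUUCUAACAGUGGUCGG-3'

(a) The coding strand is the reverse complement of the template: complement GGCTGGTGACAATCTTCAGTACCAGCGTGAC, then reverse.
(b) mRNA has the coding-strand sequence with T→U.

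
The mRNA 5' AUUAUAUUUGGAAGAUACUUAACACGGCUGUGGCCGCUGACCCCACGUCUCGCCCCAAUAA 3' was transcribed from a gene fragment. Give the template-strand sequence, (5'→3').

5'-TTATTGGGGCGAGACGTGGGGTCAGCGGCCACAGCCGTGTTAAGTATCTTCCAAATATAAT-3'

Replace U with T to get the coding DNA strand: ATTATATTTGGAAGATACTTAACACGGCTGTGGCCGCTGACCCCACGTCTCGCCCCAATAA. The template strand is its reverse complement (complement TAATATAAACCTTCTATGAATTGTGCCGACACCGGCGACTGGGGTGCAGAGCGGGGTTATT, then reverse).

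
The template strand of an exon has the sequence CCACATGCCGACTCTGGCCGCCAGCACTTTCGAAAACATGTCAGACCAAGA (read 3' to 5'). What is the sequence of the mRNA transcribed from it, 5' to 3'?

5'-GGUGUACGGCUGAGACCGGCGGUCGUGAAAGCUUUUGUACAGUCUGGUUCU-3'

Reading the template 3'→5' as shown, RNA polymerase pairs each base (A→U, T→A, G↔C) to build mRNA 5'→3' directly.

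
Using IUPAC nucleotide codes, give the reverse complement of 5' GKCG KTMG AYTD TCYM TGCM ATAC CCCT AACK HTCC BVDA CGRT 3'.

Standard pairs A↔T, G↔C; ambiguity codes pair R↔Y, M↔K, B↔V, D↔H. Complement (CMGCMAKCTRAHAGRKACGKTATGGGGATTGMDAGGVBHTGCYA), then reverse for 5'→3'.

5'-AYCGTHBVGGADMGTTAGGGGTATKGCAKRGAHARTCKAMCGMC-3'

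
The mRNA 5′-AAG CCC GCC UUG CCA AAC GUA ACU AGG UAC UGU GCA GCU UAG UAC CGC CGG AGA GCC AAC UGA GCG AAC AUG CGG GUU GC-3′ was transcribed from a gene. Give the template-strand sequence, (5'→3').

Replace U with T to get the coding DNA strand: AAGCCCGCCTTGCCAAACGTAACTAGGTACTGTGCAGCTTAGTACCGCCGGAGAGCCAACTGAGCGAACATGCGGGTTGC. The template strand is its reverse complement (complement TTCGGGCGGAACGGTTTGCATTGATCCATGACACGTCGAATCATGGCGGCCTCTCGGTTGACTCGCTTGTACGCCCAACG, then reverse).

5'-GCAACCCGCATGTTCGCTCAGTTGGCTCTCCGGCGGTACTAAGCTGCACAGTACCTAGTTACGTTTGGCAAGGCGGGCTT-3'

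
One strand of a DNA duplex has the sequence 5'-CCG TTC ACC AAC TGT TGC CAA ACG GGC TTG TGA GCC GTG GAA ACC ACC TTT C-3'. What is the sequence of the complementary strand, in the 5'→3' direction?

The complement of CCGTTCACCAACTGTTGCCAAACGGGCTTGTGAGCCGTGGAAACCACCTTTC is GGCAAGTGGTTGACAACGGTTTGCCCGAACACTCGGCACCTTTGGTGGAAAG (A↔T, G↔C). DNA strands are antiparallel, so the complementary strand runs 3'→5'; reversing gives the 5'→3' form.

5'-GAAAGGTGGTTTCCACGGCTCACAAGCCCGTTTGGCAACAGTTGGTGAACGG-3'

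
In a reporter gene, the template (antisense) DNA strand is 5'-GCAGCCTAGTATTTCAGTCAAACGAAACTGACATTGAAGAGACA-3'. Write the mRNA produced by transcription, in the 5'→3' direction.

RNA polymerase reads the template 3'→5' and synthesizes mRNA 5'→3' by base-pairing (A→U, T→A, G↔C). The complement of the template is CGTCGGATCATAAAGTCAGTTTGCTTTGACTGTAACTTCTCTGT; antiparallel, so 5'→3' the coding strand is TGTCTCTTCAATGTCAGTTTCGTTTGACTGAAATACTAGGCTGC. Replace T with U for the mRNA.

5'-UGUCUCUUCAAUGUCAGUUUCGUUUGACUGAAAUACUAGGCUGC-3'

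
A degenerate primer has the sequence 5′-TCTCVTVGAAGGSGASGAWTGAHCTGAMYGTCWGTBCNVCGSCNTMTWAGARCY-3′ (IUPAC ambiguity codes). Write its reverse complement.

5'-RGYTCTWAKANGSCGBNGVACWGACRKTCAGDTCAWTCSTCSCCTTCBABGAGA-3'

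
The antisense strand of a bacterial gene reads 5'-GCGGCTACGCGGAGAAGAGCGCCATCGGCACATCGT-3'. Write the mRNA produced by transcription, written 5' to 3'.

RNA polymerase reads the template 3'→5' and synthesizes mRNA 5'→3' by base-pairing (A→U, T→A, G↔C). The complement of the template is CGCCGATGCGCCTCTTCTCGCGGTAGCCGTGTAGCA; antiparallel, so 5'→3' the coding strand is ACGATGTGCCGATGGCGCTCTTCTCCGCGTAGCCGC. Replace T with U for the mRNA.

5′-ACGAUGUGCCGAUGGCGCUCUUCUCCGCGUAGCCGC-3′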